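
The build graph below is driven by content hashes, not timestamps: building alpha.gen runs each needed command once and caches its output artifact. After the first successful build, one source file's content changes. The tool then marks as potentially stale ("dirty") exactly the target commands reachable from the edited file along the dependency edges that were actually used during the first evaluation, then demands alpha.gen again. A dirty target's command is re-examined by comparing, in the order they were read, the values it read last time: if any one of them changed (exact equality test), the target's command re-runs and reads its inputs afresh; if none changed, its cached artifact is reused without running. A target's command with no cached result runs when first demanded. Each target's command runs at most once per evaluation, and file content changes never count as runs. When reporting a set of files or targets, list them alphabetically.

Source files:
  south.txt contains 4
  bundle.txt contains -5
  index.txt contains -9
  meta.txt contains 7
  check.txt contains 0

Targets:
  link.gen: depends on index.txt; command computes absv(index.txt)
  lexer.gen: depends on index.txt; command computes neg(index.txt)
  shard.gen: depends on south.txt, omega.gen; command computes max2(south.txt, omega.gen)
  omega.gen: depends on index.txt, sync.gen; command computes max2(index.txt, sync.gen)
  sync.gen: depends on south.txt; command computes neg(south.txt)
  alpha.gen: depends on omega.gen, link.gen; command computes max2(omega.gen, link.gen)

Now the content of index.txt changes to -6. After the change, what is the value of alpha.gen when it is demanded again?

Initial pass — values computed on the first demand:
  link.gen = absv(-9) = 9
  sync.gen = neg(4) = -4
  omega.gen = max2(-9, -4) = -4
  alpha.gen = max2(-4, 9) = 9

Second demand — change propagation:
  link.gen: re-runs because index.txt -9->-6; new result 6.
  omega.gen: re-runs because index.txt -9->-6; new result -4 (unchanged).
  alpha.gen: re-runs because link.gen 9->6; new result 6.

alpha.gen now evaluates to 6.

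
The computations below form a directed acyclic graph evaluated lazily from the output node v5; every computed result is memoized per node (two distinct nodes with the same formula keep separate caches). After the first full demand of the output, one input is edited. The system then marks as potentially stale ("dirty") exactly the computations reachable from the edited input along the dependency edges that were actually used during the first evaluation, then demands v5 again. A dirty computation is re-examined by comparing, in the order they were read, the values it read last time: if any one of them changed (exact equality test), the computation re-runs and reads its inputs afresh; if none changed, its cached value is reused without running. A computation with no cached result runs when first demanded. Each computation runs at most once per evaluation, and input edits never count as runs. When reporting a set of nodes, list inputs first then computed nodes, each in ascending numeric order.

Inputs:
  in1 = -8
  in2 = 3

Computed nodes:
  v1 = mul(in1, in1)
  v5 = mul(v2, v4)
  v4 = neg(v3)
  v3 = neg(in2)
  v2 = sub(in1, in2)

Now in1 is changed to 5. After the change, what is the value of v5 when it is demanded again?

First demand of the output computes:
  v2 = sub(-8, 3) = -11
  v3 = neg(3) = -3
  v4 = neg(-3) = 3
  v5 = mul(-11, 3) = -33

After the edit, cleaning proceeds:
  v2: a read changed (in1 -8->5) — executes, giving 2.
  v5: a read changed (v2 -11->2) — executes, giving 6.

Demanding v5 again yields 6.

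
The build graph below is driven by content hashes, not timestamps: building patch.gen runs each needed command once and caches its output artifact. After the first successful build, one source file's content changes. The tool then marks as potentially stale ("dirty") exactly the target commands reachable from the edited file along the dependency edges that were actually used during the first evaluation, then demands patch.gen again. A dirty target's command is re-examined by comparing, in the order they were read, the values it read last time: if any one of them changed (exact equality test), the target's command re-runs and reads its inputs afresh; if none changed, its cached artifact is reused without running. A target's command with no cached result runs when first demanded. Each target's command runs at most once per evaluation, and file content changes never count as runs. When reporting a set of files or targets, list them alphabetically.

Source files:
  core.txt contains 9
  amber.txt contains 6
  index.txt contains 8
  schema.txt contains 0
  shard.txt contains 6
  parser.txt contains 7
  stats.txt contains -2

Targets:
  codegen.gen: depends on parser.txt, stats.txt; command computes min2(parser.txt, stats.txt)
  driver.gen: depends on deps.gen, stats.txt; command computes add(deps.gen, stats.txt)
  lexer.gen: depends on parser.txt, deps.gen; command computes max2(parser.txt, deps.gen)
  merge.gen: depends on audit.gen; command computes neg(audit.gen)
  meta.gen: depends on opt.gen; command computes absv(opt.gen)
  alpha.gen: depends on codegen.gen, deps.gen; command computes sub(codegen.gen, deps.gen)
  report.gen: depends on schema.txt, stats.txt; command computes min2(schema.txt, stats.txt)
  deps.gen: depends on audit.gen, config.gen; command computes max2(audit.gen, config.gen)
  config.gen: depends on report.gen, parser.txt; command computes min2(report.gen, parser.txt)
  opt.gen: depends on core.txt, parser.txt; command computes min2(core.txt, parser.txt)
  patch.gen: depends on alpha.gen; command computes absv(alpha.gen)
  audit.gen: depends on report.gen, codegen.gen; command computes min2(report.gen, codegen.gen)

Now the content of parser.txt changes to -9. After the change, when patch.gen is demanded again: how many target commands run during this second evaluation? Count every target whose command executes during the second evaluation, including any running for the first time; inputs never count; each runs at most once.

Initial pass — values computed on the first demand:
  codegen.gen = min2(7, -2) = -2
  report.gen = min2(0, -2) = -2
  audit.gen = min2(-2, -2) = -2
  config.gen = min2(-2, 7) = -2
  deps.gen = max2(-2, -2) = -2
  alpha.gen = sub(-2, -2) = 0
  patch.gen = absv(0) = 0

Second demand — change propagation:
  codegen.gen: re-runs because parser.txt 7->-9; new result -9.
  audit.gen: re-runs because codegen.gen -2->-9; new result -9.
  config.gen: re-runs because parser.txt 7->-9; new result -9.
  deps.gen: re-runs because audit.gen -2->-9; config.gen -2->-9; new result -9.
  alpha.gen: re-runs because codegen.gen -2->-9; deps.gen -2->-9; new result 0 (unchanged).
  patch.gen: re-examined; everything it read last time is the same (alpha.gen unchanged) — cache 0 kept, no run.

The important point: alpha.gen recomputes to an identical value, and the output ends up unchanged.

Run set: alpha.gen, audit.gen, codegen.gen, config.gen, deps.gen (5 run).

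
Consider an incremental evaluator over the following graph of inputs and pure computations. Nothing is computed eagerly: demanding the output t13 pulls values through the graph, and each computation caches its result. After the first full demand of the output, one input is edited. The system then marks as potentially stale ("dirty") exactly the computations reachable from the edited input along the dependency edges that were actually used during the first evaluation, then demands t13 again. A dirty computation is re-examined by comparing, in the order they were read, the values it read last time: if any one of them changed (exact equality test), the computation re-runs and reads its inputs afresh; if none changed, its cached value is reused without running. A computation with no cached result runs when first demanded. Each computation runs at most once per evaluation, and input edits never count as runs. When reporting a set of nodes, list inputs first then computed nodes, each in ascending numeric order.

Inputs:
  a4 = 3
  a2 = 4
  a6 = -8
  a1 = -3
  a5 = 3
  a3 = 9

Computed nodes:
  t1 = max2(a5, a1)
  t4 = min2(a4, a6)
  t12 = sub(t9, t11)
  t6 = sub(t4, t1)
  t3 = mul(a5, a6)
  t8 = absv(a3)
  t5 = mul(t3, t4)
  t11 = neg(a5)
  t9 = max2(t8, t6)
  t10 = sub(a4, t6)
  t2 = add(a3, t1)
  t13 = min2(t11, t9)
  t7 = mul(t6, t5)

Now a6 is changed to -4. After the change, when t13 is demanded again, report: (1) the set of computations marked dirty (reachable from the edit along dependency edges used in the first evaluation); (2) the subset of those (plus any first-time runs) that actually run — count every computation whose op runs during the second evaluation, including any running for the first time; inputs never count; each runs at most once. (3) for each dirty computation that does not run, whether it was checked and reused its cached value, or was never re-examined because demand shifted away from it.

Dirty set: t4, t6, t9, t13.
Run set: t4, t6, t9 (3 run).
Re-examined without running (cache reused): t13.
The important point: t9 recomputes to an identical value, and the output ends up unchanged.

Initial pass — values computed on the first demand:
  t1 = max2(3, -3) = 3
  t4 = min2(3, -8) = -8
  t6 = sub(-8, 3) = -11
  t8 = absv(9) = 9
  t9 = max2(9, -11) = 9
  t11 = neg(3) = -3
  t13 = min2(-3, 9) = -3

Second demand — change propagation:
  t4: re-runs because a6 -8->-4; new result -4.
  t6: re-runs because t4 -8->-4; new result -7.
  t9: re-runs because t6 -11->-7; new result 9 (unchanged).
  t13: re-examined; everything it read last time is the same (t11 unchanged, t9 unchanged) — cache -3 kept, no run.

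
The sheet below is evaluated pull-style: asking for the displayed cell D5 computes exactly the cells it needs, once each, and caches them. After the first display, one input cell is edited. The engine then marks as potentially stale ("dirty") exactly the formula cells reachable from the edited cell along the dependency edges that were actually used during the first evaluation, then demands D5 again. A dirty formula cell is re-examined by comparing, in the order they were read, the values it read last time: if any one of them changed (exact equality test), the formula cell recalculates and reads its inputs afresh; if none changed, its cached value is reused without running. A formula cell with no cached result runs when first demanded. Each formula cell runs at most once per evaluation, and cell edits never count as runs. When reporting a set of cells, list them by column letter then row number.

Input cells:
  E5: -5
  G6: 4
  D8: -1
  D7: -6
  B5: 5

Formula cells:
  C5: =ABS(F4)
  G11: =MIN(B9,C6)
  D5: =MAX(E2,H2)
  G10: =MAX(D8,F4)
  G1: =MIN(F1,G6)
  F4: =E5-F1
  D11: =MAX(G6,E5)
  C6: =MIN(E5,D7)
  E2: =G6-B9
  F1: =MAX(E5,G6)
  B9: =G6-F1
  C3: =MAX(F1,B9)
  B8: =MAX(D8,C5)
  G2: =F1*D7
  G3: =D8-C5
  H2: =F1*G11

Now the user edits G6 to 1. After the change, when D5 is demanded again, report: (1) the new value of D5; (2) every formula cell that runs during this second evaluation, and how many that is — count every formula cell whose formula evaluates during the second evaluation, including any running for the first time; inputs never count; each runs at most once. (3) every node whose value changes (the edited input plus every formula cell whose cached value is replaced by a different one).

Demanding D5 again yields 1.
5 formula cells run: B9, D5, E2, F1, H2.
The nodes whose values change: D5, E2, F1, G6, H2.
Note where the cutoff bites: G11 is checked, finds nothing changed, and keeps its cache.

First demand of the output computes:
  C6 = MIN(-5, -6) = -6
  F1 = MAX(-5, 4) = 4
  B9 = 4 - 4 = 0
  E2 = 4 - 0 = 4
  G11 = MIN(0, -6) = -6
  H2 = 4 * -6 = -24
  D5 = MAX(4, -24) = 4

After the edit, cleaning proceeds:
  F1: a read changed (G6 4->1) — executes, giving 1.
  B9: a read changed (G6 4->1; F1 4->1) — executes, giving 0 — identical to its old value.
  E2: a read changed (G6 4->1) — executes, giving 1.
  G11: dirty, but its reads are unchanged (B9 unchanged, C6 unchanged); cached -6 stands.
  H2: a read changed (F1 4->1) — executes, giving -6.
  D5: a read changed (E2 4->1; H2 -24->-6) — executes, giving 1.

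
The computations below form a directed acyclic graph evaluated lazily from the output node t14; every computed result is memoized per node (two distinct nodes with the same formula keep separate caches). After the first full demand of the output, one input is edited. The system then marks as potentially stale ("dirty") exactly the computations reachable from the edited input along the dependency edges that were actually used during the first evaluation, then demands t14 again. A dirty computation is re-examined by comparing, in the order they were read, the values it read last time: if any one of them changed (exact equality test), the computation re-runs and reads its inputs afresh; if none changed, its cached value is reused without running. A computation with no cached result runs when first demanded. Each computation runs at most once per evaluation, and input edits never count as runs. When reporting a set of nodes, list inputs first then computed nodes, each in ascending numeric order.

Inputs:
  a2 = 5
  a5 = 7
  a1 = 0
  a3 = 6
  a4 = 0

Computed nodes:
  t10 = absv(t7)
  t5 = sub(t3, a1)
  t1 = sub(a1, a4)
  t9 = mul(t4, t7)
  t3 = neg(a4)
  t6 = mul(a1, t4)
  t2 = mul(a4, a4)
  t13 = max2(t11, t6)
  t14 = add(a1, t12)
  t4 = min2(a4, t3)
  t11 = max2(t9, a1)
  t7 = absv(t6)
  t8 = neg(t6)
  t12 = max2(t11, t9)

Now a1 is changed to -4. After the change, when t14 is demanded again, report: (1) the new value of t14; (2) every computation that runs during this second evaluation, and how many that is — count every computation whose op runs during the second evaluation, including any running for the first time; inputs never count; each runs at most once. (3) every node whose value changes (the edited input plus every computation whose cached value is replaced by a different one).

First demand of the output computes:
  t3 = neg(0) = 0
  t4 = min2(0, 0) = 0
  t6 = mul(0, 0) = 0
  t7 = absv(0) = 0
  t9 = mul(0, 0) = 0
  t11 = max2(0, 0) = 0
  t12 = max2(0, 0) = 0
  t14 = add(0, 0) = 0

After the edit, cleaning proceeds:
  t6: a read changed (a1 0->-4) — executes, giving 0 — identical to its old value.
  t7: dirty, but its reads are unchanged (t6 unchanged); cached 0 stands.
  t9: dirty, but its reads are unchanged (t4 unchanged, t7 unchanged); cached 0 stands.
  t11: a read changed (a1 0->-4) — executes, giving 0 — identical to its old value.
  t12: dirty, but its reads are unchanged (t11 unchanged, t9 unchanged); cached 0 stands.
  t14: a read changed (a1 0->-4) — executes, giving -4.

Note where the cutoff bites: t7 is checked, finds nothing changed, and keeps its cache.

Demanding t14 again yields -4.
3 computations run: t6, t11, t14.
The nodes whose values change: a1, t14.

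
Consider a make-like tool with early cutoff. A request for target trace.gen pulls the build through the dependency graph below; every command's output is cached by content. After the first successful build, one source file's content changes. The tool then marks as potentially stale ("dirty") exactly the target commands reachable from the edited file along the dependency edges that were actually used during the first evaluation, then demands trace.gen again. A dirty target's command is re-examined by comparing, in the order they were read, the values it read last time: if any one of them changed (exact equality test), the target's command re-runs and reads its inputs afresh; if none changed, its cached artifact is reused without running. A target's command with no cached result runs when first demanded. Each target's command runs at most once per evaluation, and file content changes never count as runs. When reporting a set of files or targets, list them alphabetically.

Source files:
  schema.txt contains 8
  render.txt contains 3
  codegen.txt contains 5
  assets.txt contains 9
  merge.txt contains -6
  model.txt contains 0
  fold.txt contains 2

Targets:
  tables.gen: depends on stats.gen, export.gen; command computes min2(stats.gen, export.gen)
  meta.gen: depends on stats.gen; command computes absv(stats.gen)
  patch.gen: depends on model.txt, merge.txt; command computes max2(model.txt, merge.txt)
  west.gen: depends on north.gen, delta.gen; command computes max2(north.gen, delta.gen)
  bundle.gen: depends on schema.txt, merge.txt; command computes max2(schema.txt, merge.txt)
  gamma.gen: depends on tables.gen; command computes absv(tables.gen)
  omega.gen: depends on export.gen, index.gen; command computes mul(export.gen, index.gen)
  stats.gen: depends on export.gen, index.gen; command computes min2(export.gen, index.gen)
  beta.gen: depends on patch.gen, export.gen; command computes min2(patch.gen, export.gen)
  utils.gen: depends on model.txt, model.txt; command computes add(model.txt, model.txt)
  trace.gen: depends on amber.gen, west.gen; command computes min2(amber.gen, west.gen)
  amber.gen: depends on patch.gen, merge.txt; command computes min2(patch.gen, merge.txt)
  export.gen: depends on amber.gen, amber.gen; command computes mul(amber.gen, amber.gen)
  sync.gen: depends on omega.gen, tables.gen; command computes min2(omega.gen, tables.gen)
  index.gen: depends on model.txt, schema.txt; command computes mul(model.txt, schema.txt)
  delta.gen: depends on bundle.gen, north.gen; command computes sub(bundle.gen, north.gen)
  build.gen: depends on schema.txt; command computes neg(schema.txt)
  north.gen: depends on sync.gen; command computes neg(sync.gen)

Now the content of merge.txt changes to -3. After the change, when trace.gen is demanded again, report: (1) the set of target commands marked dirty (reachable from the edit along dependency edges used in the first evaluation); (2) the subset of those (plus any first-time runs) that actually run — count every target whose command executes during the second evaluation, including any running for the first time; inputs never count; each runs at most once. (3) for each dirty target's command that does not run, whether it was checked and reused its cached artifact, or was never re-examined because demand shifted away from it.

The edit dirties: amber.gen, bundle.gen, delta.gen, export.gen, north.gen, omega.gen, patch.gen, stats.gen, sync.gen, tables.gen, trace.gen, west.gen.
8 target commands run: amber.gen, bundle.gen, export.gen, omega.gen, patch.gen, stats.gen, tables.gen, trace.gen.
Cache hits after checking: delta.gen, north.gen, sync.gen, west.gen.
Note where the cutoff bites: sync.gen is checked, finds nothing changed, and keeps its cache.

First demand of the output computes:
  bundle.gen = max2(8, -6) = 8
  index.gen = mul(0, 8) = 0
  patch.gen = max2(0, -6) = 0
  amber.gen = min2(0, -6) = -6
  export.gen = mul(-6, -6) = 36
  omega.gen = mul(36, 0) = 0
  stats.gen = min2(36, 0) = 0
  tables.gen = min2(0, 36) = 0
  sync.gen = min2(0, 0) = 0
  north.gen = neg(0) = 0
  delta.gen = sub(8, 0) = 8
  west.gen = max2(0, 8) = 8
  trace.gen = min2(-6, 8) = -6

After the edit, cleaning proceeds:
  bundle.gen: a read changed (merge.txt -6->-3) — executes, giving 8 — identical to its old value.
  patch.gen: a read changed (merge.txt -6->-3) — executes, giving 0 — identical to its old value.
  amber.gen: a read changed (merge.txt -6->-3) — executes, giving -3.
  export.gen: a read changed (amber.gen -6->-3; amber.gen -6->-3) — executes, giving 9.
  omega.gen: a read changed (export.gen 36->9) — executes, giving 0 — identical to its old value.
  stats.gen: a read changed (export.gen 36->9) — executes, giving 0 — identical to its old value.
  tables.gen: a read changed (export.gen 36->9) — executes, giving 0 — identical to its old value.
  sync.gen: dirty, but its reads are unchanged (omega.gen unchanged, tables.gen unchanged); cached 0 stands.
  north.gen: dirty, but its reads are unchanged (sync.gen unchanged); cached 0 stands.
  delta.gen: dirty, but its reads are unchanged (bundle.gen unchanged, north.gen unchanged); cached 8 stands.
  west.gen: dirty, but its reads are unchanged (north.gen unchanged, delta.gen unchanged); cached 8 stands.
  trace.gen: a read changed (amber.gen -6->-3) — executes, giving -3.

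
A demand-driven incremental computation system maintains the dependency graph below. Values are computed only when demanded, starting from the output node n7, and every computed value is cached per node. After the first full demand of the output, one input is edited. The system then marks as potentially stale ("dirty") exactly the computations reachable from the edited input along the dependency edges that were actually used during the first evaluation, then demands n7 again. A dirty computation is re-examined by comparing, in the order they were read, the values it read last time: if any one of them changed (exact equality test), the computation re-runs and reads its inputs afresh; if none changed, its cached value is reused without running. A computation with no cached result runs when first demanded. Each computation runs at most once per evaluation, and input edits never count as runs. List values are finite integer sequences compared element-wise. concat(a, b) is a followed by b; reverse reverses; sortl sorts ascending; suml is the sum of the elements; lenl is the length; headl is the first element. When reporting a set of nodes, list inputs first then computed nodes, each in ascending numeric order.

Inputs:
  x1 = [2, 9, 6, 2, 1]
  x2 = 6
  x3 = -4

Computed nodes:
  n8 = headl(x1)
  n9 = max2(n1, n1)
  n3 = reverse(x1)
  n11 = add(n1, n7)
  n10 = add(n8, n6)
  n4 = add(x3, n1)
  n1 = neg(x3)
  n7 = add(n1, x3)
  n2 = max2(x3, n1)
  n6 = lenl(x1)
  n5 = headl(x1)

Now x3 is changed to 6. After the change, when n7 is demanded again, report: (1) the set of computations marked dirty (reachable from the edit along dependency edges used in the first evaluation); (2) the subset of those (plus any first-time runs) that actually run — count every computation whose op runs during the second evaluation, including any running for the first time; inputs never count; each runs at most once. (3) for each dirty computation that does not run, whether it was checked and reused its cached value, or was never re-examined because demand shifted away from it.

First evaluation (everything demanded from the output):
  n1 = neg(-4) = 4
  n7 = add(4, -4) = 0

Propagation after the edit:
  n1: runs — x3 -4->6; result -6.
  n7: runs — n1 4->-6; x3 -4->6; result 0 (same value as before).

Marked dirty: n1, n7.
Computations that run: n1, n7 — 2 in total.
Every dirty computation ran.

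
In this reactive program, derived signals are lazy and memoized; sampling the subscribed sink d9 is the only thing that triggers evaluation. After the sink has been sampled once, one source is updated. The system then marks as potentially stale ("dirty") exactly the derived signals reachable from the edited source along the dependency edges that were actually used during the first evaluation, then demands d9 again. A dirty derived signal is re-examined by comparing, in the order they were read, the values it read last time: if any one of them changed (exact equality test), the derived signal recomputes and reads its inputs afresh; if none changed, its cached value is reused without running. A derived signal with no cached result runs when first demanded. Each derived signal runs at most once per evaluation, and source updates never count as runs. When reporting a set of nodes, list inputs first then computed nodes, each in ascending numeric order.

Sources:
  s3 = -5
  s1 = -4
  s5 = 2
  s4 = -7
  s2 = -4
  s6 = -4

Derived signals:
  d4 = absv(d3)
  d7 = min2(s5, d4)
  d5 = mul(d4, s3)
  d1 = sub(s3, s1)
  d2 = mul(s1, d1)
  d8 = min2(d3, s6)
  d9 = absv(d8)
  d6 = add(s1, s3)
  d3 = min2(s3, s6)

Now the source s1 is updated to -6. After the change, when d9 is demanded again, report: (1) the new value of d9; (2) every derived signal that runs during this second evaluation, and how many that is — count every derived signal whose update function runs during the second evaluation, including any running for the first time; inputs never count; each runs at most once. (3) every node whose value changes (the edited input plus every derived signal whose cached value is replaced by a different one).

First demand of the output computes:
  d3 = min2(-5, -4) = -5
  d8 = min2(-5, -4) = -5
  d9 = absv(-5) = 5

After the edit, cleaning proceeds:
  s1 only reaches undemanded nodes; the second demand re-runs nothing.

Note the shortcut — s1 feeds only undemanded nodes, so no recomputation happens.

Demanding d9 again yields 5.
0 derived signals run: none.
The nodes whose values change: s1.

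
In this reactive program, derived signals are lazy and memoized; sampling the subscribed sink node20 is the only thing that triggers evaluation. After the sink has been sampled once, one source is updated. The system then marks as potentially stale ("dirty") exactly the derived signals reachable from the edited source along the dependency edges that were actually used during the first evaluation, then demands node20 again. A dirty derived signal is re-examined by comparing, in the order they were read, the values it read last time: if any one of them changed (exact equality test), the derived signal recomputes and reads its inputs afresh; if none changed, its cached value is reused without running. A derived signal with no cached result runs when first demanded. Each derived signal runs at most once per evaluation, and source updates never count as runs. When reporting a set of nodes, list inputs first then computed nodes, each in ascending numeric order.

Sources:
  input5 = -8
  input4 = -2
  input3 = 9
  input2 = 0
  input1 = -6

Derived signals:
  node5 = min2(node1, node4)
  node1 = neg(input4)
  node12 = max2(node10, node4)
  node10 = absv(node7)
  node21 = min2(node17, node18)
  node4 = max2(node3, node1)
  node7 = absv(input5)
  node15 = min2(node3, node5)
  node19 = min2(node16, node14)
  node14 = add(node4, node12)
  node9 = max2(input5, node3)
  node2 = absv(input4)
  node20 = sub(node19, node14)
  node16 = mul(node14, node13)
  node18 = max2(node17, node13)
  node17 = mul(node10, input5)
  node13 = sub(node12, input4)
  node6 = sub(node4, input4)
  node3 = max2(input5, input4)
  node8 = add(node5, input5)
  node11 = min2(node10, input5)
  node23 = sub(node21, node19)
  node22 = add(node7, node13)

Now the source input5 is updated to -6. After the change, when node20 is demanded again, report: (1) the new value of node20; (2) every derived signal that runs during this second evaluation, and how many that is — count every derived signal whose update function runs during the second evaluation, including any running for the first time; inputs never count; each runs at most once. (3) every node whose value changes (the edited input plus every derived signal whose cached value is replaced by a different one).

Demanding node20 again yields 0.
9 derived signals run: node3, node7, node10, node12, node13, node14, node16, node19, node20.
The nodes whose values change: input5, node7, node10, node12, node13, node14, node16, node19.
Note where the cutoff bites: node4 is checked, finds nothing changed, and keeps its cache.

First demand of the output computes:
  node1 = neg(-2) = 2
  node3 = max2(-8, -2) = -2
  node4 = max2(-2, 2) = 2
  node7 = absv(-8) = 8
  node10 = absv(8) = 8
  node12 = max2(8, 2) = 8
  node13 = sub(8, -2) = 10
  node14 = add(2, 8) = 10
  node16 = mul(10, 10) = 100
  node19 = min2(100, 10) = 10
  node20 = sub(10, 10) = 0

After the edit, cleaning proceeds:
  node3: a read changed (input5 -8->-6) — executes, giving -2 — identical to its old value.
  node4: dirty, but its reads are unchanged (node3 unchanged, node1 unchanged); cached 2 stands.
  node7: a read changed (input5 -8->-6) — executes, giving 6.
  node10: a read changed (node7 8->6) — executes, giving 6.
  node12: a read changed (node10 8->6) — executes, giving 6.
  node13: a read changed (node12 8->6) — executes, giving 8.
  node14: a read changed (node12 8->6) — executes, giving 8.
  node16: a read changed (node14 10->8; node13 10->8) — executes, giving 64.
  node19: a read changed (node16 100->64; node14 10->8) — executes, giving 8.
  node20: a read changed (node19 10->8; node14 10->8) — executes, giving 0 — identical to its old value.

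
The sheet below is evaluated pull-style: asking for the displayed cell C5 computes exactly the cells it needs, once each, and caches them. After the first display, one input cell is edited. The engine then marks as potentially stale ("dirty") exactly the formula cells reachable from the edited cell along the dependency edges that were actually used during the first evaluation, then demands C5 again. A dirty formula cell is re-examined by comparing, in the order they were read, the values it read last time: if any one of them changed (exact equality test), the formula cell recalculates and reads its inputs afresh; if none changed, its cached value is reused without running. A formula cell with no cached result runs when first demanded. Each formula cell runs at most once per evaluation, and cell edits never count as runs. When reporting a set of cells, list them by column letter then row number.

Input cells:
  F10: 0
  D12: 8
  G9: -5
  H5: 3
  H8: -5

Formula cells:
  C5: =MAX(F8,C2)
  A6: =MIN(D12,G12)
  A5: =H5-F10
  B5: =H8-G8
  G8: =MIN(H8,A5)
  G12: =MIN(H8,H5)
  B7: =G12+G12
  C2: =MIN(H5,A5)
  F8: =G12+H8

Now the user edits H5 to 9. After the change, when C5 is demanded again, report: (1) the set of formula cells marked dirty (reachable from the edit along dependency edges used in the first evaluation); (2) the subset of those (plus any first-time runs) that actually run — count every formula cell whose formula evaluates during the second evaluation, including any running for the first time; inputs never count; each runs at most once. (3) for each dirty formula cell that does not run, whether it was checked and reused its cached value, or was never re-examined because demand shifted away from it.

The edit dirties: A5, C2, C5, F8, G12.
4 formula cells run: A5, C2, C5, G12.
Cache hits after checking: F8.
Note where the cutoff bites: F8 is checked, finds nothing changed, and keeps its cache.

First demand of the output computes:
  A5 = 3 - 0 = 3
  C2 = MIN(3, 3) = 3
  G12 = MIN(-5, 3) = -5
  F8 = -5 + -5 = -10
  C5 = MAX(-10, 3) = 3

After the edit, cleaning proceeds:
  A5: a read changed (H5 3->9) — executes, giving 9.
  C2: a read changed (H5 3->9; A5 3->9) — executes, giving 9.
  G12: a read changed (H5 3->9) — executes, giving -5 — identical to its old value.
  F8: dirty, but its reads are unchanged (G12 unchanged, H8 unchanged); cached -10 stands.
  C5: a read changed (C2 3->9) — executes, giving 9.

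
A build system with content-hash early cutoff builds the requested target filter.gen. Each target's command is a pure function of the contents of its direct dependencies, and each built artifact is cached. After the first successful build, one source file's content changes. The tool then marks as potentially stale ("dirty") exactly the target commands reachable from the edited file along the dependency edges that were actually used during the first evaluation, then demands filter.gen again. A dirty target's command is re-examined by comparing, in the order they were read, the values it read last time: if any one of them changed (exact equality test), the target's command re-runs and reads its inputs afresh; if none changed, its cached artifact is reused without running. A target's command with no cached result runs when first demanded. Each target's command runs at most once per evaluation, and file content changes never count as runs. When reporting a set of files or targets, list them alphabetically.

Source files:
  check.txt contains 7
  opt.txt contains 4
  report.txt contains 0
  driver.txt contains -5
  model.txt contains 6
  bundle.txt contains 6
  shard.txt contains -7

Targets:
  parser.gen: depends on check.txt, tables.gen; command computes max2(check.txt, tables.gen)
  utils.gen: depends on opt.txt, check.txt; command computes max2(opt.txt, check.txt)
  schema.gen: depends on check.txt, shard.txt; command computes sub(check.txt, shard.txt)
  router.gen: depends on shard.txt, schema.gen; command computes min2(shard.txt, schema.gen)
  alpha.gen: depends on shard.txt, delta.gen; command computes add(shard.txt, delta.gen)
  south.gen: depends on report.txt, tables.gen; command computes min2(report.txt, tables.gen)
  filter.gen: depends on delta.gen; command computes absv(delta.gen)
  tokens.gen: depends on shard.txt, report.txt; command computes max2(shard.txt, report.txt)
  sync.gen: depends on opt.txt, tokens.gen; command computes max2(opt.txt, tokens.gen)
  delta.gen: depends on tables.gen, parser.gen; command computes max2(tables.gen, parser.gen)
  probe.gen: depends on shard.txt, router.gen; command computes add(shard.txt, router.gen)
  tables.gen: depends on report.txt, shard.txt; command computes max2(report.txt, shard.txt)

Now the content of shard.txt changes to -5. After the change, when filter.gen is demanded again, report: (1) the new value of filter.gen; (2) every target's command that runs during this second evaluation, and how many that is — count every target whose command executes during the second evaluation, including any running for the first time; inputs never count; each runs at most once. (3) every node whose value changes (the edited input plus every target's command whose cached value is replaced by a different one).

New value of filter.gen: 7.
Target commands that run: tables.gen — 1 in total.
Values that change: shard.txt.
Key observation: the change is absorbed at tables.gen — it re-runs but produces the same value, and the output's value is unchanged.

First evaluation (everything demanded from the output):
  tables.gen = max2(0, -7) = 0
  parser.gen = max2(7, 0) = 7
  delta.gen = max2(0, 7) = 7
  filter.gen = absv(7) = 7

Propagation after the edit:
  tables.gen: runs — shard.txt -7->-5; result 0 (same value as before).
  parser.gen: checked — values it read are unchanged (check.txt unchanged, tables.gen unchanged); reused cached 7 without running.
  delta.gen: checked — values it read are unchanged (tables.gen unchanged, parser.gen unchanged); reused cached 7 without running.
  filter.gen: checked — values it read are unchanged (delta.gen unchanged); reused cached 7 without running.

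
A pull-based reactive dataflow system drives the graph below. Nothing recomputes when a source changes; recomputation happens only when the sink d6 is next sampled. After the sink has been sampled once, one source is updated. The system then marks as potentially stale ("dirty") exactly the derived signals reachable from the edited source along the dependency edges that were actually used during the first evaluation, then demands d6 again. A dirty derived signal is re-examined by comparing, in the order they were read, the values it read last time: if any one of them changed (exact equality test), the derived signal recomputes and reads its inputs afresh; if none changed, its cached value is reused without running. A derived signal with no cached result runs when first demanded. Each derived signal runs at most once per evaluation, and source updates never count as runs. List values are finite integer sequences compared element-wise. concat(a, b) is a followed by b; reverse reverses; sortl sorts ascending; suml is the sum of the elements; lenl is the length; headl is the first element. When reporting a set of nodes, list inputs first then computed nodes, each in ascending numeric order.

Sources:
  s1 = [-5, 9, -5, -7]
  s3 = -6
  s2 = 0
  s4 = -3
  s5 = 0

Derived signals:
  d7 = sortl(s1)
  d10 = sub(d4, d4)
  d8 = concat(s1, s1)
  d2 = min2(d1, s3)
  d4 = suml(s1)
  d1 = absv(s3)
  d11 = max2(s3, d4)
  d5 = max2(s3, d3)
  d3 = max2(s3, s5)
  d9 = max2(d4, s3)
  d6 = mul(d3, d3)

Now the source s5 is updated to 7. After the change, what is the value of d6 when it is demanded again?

First evaluation (everything demanded from the output):
  d3 = max2(-6, 0) = 0
  d6 = mul(0, 0) = 0

Propagation after the edit:
  d3: runs — s5 0->7; result 7.
  d6: runs — d3 0->7; d3 0->7; result 49.

New value of d6: 49.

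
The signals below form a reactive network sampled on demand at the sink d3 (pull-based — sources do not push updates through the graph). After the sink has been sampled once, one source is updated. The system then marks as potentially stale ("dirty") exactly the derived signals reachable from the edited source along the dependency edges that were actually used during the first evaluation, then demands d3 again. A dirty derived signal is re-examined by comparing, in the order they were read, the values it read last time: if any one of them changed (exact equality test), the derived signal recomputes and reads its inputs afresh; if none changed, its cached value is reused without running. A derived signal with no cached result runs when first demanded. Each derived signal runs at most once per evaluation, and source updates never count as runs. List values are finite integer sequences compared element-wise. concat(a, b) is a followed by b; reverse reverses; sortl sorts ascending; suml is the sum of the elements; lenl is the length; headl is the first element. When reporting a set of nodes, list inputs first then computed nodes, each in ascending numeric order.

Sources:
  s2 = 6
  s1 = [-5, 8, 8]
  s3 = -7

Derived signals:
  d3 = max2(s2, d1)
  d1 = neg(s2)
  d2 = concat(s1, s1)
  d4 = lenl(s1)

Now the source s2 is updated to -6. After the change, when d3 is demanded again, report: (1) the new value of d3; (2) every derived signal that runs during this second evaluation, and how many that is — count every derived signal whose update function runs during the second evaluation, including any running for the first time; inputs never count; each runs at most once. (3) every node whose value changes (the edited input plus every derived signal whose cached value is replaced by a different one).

d3 now evaluates to 6.
Run set: d1, d3 (2 run).
Changed values: s2, d1.

Initial pass — values computed on the first demand:
  d1 = neg(6) = -6
  d3 = max2(6, -6) = 6

Second demand — change propagation:
  d1: re-runs because s2 6->-6; new result 6.
  d3: re-runs because s2 6->-6; d1 -6->6; new result 6 (unchanged).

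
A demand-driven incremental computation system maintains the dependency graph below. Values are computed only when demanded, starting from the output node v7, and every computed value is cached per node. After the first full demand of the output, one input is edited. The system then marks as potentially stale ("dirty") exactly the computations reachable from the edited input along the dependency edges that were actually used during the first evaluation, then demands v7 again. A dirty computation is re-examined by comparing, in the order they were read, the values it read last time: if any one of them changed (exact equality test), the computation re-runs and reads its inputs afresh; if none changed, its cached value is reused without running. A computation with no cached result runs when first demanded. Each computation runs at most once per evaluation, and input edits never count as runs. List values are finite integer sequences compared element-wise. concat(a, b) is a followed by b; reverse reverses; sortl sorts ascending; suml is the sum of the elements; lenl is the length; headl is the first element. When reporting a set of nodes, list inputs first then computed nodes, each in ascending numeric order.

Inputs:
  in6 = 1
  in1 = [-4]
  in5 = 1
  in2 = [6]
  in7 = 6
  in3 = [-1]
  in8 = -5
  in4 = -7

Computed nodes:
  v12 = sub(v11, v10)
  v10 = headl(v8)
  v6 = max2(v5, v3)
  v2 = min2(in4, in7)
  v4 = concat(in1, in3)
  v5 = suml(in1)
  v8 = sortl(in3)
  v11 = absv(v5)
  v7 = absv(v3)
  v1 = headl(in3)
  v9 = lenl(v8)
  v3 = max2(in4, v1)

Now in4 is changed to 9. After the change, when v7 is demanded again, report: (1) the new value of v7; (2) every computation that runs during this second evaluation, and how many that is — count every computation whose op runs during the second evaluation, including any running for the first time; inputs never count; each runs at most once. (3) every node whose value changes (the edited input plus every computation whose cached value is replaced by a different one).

New value of v7: 9.
Computations that run: v3, v7 — 2 in total.
Values that change: in4, v3, v7.

First evaluation (everything demanded from the output):
  v1 = headl([-1]) = -1
  v3 = max2(-7, -1) = -1
  v7 = absv(-1) = 1

Propagation after the edit:
  v3: runs — in4 -7->9; result 9.
  v7: runs — v3 -1->9; result 9.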